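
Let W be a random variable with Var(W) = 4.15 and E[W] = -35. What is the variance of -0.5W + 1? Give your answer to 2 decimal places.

Var(-0.5W + 1) = (-0.5)²·Var(W) = 0.25·4.15 = 1.0375

1.04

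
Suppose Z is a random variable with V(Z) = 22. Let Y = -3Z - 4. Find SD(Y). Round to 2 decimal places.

14.07

V(-3Z - 4) = (-3)²·22 = 198
SD(Y) = √198 ≈ 14.07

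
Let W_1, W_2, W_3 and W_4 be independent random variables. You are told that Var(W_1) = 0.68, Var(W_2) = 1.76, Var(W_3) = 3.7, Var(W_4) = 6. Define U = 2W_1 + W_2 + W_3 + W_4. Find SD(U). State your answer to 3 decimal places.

By independence, Var(U) = (2)²Var(W_1) + (1)²Var(W_2) + (1)²Var(W_3) + (1)²Var(W_4)
= (2)²·0.68 + (1)²·1.76 + (1)²·3.7 + (1)²·6 = 14.18
SD(U) = √14.18 ≈ 3.766

3.766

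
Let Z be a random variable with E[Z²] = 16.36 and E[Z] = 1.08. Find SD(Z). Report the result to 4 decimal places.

Var(Z) = 16.36 − (1.08)² = 15.1936
SD(Z) = √15.1936 ≈ 3.8979

3.8979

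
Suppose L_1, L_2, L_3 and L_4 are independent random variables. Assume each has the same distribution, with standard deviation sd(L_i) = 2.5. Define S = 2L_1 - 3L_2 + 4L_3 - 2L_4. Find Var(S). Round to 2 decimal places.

206.25

Var(L_i) = (2.5)² = 6.25
By independence, Var(S) = (2)²Var(L_1) + (-3)²Var(L_2) + (4)²Var(L_3) + (-2)²Var(L_4)
= (2)²·6.25 + (-3)²·6.25 + (4)²·6.25 + (-2)²·6.25 = 206.25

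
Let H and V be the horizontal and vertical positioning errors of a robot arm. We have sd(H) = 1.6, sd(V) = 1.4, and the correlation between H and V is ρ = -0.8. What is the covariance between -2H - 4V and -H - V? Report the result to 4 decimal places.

2.2080

var(H) = (1.6)² = 2.56;  var(V) = (1.4)² = 1.96
Cov(H,V) = ρ·sd(H)·sd(V) = -0.8·1.6·1.4 = -1.792
Cov(-2H - 4V, -H - V) = (-2)(-1)var(H) + (-4)(-1)var(V) + [(-2)(-1) + (-4)(-1)]Cov(H,V)
= 2·2.56 + 4·1.96 + 6·-1.792 = 2.208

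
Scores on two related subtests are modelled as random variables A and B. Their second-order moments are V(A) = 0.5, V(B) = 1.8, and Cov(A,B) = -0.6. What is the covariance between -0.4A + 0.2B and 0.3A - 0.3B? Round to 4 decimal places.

Cov(-0.4A + 0.2B, 0.3A - 0.3B) = (-0.4)(0.3)V(A) + (0.2)(-0.3)V(B) + [(-0.4)(-0.3) + (0.2)(0.3)]Cov(A,B)
= -0.12·0.5 + -0.06·1.8 + 0.18·-0.6 = -0.276

-0.2760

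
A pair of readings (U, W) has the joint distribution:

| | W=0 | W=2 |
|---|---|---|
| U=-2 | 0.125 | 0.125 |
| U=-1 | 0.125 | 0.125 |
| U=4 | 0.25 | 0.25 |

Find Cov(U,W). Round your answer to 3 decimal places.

0.000

E[U] = 1.25,  E[W] = 1
E[UW] = 1.25
Cov(U,W) = E[UW] − E[U]E[W] = 1.25 − (1.25)(1) = 0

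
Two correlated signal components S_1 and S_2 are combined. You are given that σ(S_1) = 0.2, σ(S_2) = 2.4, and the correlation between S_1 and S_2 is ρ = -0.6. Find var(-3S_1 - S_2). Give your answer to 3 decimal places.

var(S_1) = (0.2)² = 0.04;  var(S_2) = (2.4)² = 5.76
cov(S_1,S_2) = ρ·σ(S_1)·σ(S_2) = -0.6·0.2·2.4 = -0.288
var(-3S_1 - S_2) = (-3)²·var(S_1) + (-1)²·var(S_2) + 2·(-3)·(-1)·cov(S_1,S_2)
= 9·0.04 + 1·5.76 + 6·-0.288 = 4.392

4.392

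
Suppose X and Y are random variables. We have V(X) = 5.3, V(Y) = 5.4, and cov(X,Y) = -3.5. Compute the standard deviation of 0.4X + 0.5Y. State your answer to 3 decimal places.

V(0.4X + 0.5Y) = (0.4)²·V(X) + (0.5)²·V(Y) + 2·(0.4)·(0.5)·cov(X,Y)
= 0.16·5.3 + 0.25·5.4 + 0.4·-3.5 = 0.798
SD(0.4X + 0.5Y) = √0.798 ≈ 0.893

0.893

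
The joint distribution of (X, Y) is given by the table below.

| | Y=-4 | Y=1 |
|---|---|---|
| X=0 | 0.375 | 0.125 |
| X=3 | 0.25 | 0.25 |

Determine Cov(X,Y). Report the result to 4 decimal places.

0.9375

E[X] = 1.5,  E[Y] = -2.125
E[XY] = -2.25
Cov(X,Y) = E[XY] − E[X]E[Y] = -2.25 − (1.5)(-2.125) = 0.9375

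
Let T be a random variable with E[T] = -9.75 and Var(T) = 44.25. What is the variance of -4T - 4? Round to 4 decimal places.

Var(-4T - 4) = (-4)²·Var(T) = 16·44.25 = 708

708.0000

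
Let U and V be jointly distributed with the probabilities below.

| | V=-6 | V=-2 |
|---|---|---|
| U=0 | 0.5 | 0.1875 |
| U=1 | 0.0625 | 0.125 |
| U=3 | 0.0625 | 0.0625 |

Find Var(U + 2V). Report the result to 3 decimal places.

E[U] = 0.5625,  E[V] = -4.5,  E[UV] = -2.125
Var(U) = 1.3125 − (0.5625)² = 0.99609375;  Var(V) = 24 − (-4.5)² = 3.75
Cov(U,V) = -2.125 − (0.5625)(-4.5) = 0.40625
Var(U + 2V) = (1)²·0.99609375 + (2)²·3.75 + 2·(1)·(2)·0.40625 = 17.62109375

17.621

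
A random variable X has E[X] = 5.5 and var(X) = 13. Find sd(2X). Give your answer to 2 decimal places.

7.21

var(2X) = (2)²·13 = 52
sd(2X) = √52 ≈ 7.21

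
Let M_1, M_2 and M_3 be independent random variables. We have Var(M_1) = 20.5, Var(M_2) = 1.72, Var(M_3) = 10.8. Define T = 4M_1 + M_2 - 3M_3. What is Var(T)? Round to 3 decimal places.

426.920

By independence, Var(T) = (4)²Var(M_1) + (1)²Var(M_2) + (-3)²Var(M_3)
= (4)²·20.5 + (1)²·1.72 + (-3)²·10.8 = 426.92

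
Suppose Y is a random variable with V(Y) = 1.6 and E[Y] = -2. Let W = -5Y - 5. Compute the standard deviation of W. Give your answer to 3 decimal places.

V(-5Y - 5) = (-5)²·1.6 = 40
SD(W) = √40 ≈ 6.325

6.325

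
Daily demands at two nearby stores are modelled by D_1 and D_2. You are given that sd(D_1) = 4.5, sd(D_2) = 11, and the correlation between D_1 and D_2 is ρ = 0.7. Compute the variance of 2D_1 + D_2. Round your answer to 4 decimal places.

340.6000

Var(D_1) = (4.5)² = 20.25;  Var(D_2) = (11)² = 121
Cov(D_1,D_2) = ρ·sd(D_1)·sd(D_2) = 0.7·4.5·11 = 34.65
Var(2D_1 + D_2) = (2)²·Var(D_1) + (1)²·Var(D_2) + 2·(2)·(1)·Cov(D_1,D_2)
= 4·20.25 + 1·121 + 4·34.65 = 340.6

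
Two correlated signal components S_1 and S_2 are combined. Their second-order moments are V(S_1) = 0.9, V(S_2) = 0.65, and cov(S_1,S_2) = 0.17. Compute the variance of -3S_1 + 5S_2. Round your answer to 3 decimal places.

19.250

V(-3S_1 + 5S_2) = (-3)²·V(S_1) + (5)²·V(S_2) + 2·(-3)·(5)·cov(S_1,S_2)
= 9·0.9 + 25·0.65 + -30·0.17 = 19.25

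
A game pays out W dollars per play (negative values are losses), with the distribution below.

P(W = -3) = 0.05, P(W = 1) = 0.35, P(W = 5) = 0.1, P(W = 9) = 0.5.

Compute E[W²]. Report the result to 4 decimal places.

43.8000

E[W²] = (-3)²(0.05) + (1)²(0.35) + (5)²(0.1) + (9)²(0.5) = 43.8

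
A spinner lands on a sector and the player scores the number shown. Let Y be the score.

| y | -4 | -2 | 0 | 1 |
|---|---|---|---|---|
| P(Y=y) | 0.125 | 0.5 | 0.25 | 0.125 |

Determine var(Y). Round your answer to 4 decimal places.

E[Y] = (-4)(0.125) + (-2)(0.5) + (0)(0.25) + (1)(0.125) = -1.375
E[Y²] = (-4)²(0.125) + (-2)²(0.5) + (0)²(0.25) + (1)²(0.125) = 4.125
var(Y) = E[Y²] − (E[Y])² = 4.125 − (-1.375)² = 2.234375

2.2344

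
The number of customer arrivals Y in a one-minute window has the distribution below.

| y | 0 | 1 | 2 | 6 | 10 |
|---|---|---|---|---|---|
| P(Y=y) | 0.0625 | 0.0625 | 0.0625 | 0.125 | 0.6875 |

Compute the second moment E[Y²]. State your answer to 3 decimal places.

E[Y²] = (0)²(0.0625) + (1)²(0.0625) + (2)²(0.0625) + (6)²(0.125) + (10)²(0.6875) = 73.5625

73.563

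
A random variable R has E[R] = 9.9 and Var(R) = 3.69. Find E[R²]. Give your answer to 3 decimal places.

101.700

E[R²] = Var(R) + (E[R])² = 3.69 + (9.9)² = 101.7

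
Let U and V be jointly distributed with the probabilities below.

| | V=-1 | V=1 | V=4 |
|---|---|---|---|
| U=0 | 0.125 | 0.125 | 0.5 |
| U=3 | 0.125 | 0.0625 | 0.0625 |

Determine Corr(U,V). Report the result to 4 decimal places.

E[U] = 0.75,  E[V] = 2.1875
E[UV] = 0.5625
Cov(U,V) = E[UV] − E[U]E[V] = 0.5625 − (0.75)(2.1875) = -1.078125
Var(U) = 1.6875,  Var(V) = 4.65234375
ρ = -1.078125 / √(1.6875·4.65234375) ≈ -0.3848

-0.3848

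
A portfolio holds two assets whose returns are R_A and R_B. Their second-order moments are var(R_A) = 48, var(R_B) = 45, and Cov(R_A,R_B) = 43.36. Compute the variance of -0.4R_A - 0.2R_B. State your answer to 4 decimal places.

var(-0.4R_A - 0.2R_B) = (-0.4)²·var(R_A) + (-0.2)²·var(R_B) + 2·(-0.4)·(-0.2)·Cov(R_A,R_B)
= 0.16·48 + 0.04·45 + 0.16·43.36 = 16.4176

16.4176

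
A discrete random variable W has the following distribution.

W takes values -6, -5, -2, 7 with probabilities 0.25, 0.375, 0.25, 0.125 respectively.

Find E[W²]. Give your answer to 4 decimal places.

E[W²] = (-6)²(0.25) + (-5)²(0.375) + (-2)²(0.25) + (7)²(0.125) = 25.5

25.5000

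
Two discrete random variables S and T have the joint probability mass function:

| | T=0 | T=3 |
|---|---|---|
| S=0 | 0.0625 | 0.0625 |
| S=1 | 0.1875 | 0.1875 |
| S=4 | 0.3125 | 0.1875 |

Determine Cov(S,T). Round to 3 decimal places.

-0.305

E[S] = 2.375,  E[T] = 1.3125
E[ST] = 2.8125
Cov(S,T) = E[ST] − E[S]E[T] = 2.8125 − (2.375)(1.3125) = -0.3046875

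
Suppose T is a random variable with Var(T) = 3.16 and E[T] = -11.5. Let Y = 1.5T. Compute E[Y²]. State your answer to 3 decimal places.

E[1.5T] = 1.5·-11.5 = -17.25
Var(1.5T) = (1.5)²·3.16 = 7.11
E[Y²] = Var(Y) + (E[Y])² = 7.11 + (-17.25)² = 304.6725

304.673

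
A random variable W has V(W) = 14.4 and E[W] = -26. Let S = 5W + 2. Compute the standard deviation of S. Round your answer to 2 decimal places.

18.97

V(5W + 2) = (5)²·14.4 = 360
σ(S) = √360 ≈ 18.97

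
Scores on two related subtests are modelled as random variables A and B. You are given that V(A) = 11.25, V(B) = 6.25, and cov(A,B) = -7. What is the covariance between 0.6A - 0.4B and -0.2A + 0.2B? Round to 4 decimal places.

cov(0.6A - 0.4B, -0.2A + 0.2B) = (0.6)(-0.2)V(A) + (-0.4)(0.2)V(B) + [(0.6)(0.2) + (-0.4)(-0.2)]cov(A,B)
= -0.12·11.25 + -0.08·6.25 + 0.2·-7 = -3.25

-3.2500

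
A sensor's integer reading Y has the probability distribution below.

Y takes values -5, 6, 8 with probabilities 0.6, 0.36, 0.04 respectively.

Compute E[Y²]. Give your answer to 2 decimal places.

E[Y²] = (-5)²(0.6) + (6)²(0.36) + (8)²(0.04) = 30.52

30.52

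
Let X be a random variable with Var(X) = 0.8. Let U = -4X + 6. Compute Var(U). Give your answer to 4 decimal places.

12.8000

Var(-4X + 6) = (-4)²·Var(X) = 16·0.8 = 12.8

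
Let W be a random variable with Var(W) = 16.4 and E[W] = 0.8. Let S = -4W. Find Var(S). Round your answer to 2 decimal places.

Var(-4W) = (-4)²·Var(W) = 16·16.4 = 262.4

262.40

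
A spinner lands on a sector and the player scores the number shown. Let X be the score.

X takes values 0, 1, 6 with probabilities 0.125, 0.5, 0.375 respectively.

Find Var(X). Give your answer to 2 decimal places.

E[X] = (0)(0.125) + (1)(0.5) + (6)(0.375) = 2.75
E[X²] = (0)²(0.125) + (1)²(0.5) + (6)²(0.375) = 14
Var(X) = E[X²] − (E[X])² = 14 − (2.75)² = 6.4375

6.44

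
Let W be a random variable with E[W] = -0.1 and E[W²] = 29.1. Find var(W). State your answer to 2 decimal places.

var(W) = 29.1 − (-0.1)² = 29.09

29.09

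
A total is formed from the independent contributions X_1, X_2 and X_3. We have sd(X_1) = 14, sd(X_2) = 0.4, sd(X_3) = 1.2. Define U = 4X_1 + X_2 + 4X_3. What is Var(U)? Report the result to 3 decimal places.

3159.200

Var(X_1) = 196, Var(X_2) = 0.16, Var(X_3) = 1.44
By independence, Var(U) = (4)²Var(X_1) + (1)²Var(X_2) + (4)²Var(X_3)
= (4)²·196 + (1)²·0.16 + (4)²·1.44 = 3159.2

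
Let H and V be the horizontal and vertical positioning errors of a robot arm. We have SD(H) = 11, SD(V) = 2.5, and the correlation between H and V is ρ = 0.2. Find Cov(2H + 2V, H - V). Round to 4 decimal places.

229.5000

Var(H) = (11)² = 121;  Var(V) = (2.5)² = 6.25
Cov(H,V) = ρ·SD(H)·SD(V) = 0.2·11·2.5 = 5.5
Cov(2H + 2V, H - V) = (2)(1)Var(H) + (2)(-1)Var(V) + [(2)(-1) + (2)(1)]Cov(H,V)
= 2·121 + -2·6.25 + 0·5.5 = 229.5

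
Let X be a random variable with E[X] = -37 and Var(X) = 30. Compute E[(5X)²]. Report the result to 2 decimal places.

34975.00

E[5X] = 5·-37 = -185
Var(5X) = (5)²·30 = 750
E[(5X)²] = Var((5X)) + (E[(5X)])² = 750 + (-185)² = 34975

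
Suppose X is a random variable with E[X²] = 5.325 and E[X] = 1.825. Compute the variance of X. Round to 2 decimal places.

1.99

V(X) = 5.325 − (1.825)² = 1.994375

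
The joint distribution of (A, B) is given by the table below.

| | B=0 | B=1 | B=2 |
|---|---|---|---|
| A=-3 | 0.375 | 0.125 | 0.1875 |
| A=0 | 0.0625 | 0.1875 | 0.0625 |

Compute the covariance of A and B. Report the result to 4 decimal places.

0.1758

E[A] = -2.0625,  E[B] = 0.8125
E[AB] = -1.5
Cov(A,B) = E[AB] − E[A]E[B] = -1.5 − (-2.0625)(0.8125) = 0.17578125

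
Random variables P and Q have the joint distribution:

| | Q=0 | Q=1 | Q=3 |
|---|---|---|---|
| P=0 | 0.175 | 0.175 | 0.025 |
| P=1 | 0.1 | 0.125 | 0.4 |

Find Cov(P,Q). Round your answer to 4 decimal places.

0.3406

E[P] = 0.625,  E[Q] = 1.575
E[PQ] = 1.325
Cov(P,Q) = E[PQ] − E[P]E[Q] = 1.325 − (0.625)(1.575) = 0.340625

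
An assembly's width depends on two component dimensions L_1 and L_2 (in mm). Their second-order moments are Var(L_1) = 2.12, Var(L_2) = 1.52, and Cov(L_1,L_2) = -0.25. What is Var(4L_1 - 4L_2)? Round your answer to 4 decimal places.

Var(4L_1 - 4L_2) = (4)²·Var(L_1) + (-4)²·Var(L_2) + 2·(4)·(-4)·Cov(L_1,L_2)
= 16·2.12 + 16·1.52 + -32·-0.25 = 66.24

66.2400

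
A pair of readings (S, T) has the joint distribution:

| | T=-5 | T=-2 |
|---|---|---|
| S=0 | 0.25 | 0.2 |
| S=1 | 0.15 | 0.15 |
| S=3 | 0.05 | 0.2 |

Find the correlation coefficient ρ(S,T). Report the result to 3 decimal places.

E[S] = 1.05,  E[T] = -3.35
E[ST] = -3
cov(S,T) = E[ST] − E[S]E[T] = -3 − (1.05)(-3.35) = 0.5175
V(S) = 1.4475,  V(T) = 2.2275
ρ = 0.5175 / √(1.4475·2.2275) ≈ 0.288

0.288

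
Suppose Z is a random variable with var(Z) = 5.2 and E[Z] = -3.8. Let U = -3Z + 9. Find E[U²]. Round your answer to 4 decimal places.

E[-3Z + 9] = -3·-3.8 + 9 = 20.4
var(-3Z + 9) = (-3)²·5.2 = 46.8
E[U²] = var(U) + (E[U])² = 46.8 + (20.4)² = 462.96

462.9600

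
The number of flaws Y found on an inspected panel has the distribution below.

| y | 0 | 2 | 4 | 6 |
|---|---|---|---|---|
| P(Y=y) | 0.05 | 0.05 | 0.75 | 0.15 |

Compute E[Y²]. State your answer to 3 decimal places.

17.600

E[Y²] = (0)²(0.05) + (2)²(0.05) + (4)²(0.75) + (6)²(0.15) = 17.6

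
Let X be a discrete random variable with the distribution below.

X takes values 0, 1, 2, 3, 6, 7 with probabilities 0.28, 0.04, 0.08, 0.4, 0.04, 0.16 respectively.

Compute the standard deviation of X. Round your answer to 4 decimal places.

E[X] = (0)(0.28) + (1)(0.04) + (2)(0.08) + (3)(0.4) + (6)(0.04) + (7)(0.16) = 2.76
E[X²] = (0)²(0.28) + (1)²(0.04) + (2)²(0.08) + (3)²(0.4) + (6)²(0.04) + (7)²(0.16) = 13.24
var(X) = E[X²] − (E[X])² = 13.24 − (2.76)² = 5.6224
σ(X) = √5.6224 ≈ 2.3712

2.3712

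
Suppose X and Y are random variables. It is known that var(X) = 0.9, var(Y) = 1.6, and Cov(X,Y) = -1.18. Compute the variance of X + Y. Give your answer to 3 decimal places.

0.140

var(X + Y) = (1)²·var(X) + (1)²·var(Y) + 2·(1)·(1)·Cov(X,Y)
= 1·0.9 + 1·1.6 + 2·-1.18 = 0.14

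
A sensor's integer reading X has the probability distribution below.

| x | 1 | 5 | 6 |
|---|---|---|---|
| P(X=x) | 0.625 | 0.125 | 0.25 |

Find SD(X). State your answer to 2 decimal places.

2.28

E[X] = (1)(0.625) + (5)(0.125) + (6)(0.25) = 2.75
E[X²] = (1)²(0.625) + (5)²(0.125) + (6)²(0.25) = 12.75
V(X) = E[X²] − (E[X])² = 12.75 − (2.75)² = 5.1875
SD(X) = √5.1875 ≈ 2.28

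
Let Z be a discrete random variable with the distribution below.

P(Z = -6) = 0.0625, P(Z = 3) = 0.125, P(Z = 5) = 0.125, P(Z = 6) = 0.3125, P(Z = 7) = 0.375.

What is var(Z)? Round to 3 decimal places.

E[Z] = (-6)(0.0625) + (3)(0.125) + (5)(0.125) + (6)(0.3125) + (7)(0.375) = 5.125
E[Z²] = (-6)²(0.0625) + (3)²(0.125) + (5)²(0.125) + (6)²(0.3125) + (7)²(0.375) = 36.125
var(Z) = E[Z²] − (E[Z])² = 36.125 − (5.125)² = 9.859375

9.859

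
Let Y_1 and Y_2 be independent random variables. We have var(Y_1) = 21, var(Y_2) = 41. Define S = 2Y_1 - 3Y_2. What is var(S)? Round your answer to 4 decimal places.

453.0000

By independence, var(S) = (2)²var(Y_1) + (-3)²var(Y_2)
= (2)²·21 + (-3)²·41 = 453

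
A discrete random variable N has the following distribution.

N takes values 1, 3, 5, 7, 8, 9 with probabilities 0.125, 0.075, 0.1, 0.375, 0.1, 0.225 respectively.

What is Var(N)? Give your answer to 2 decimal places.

E[N] = (1)(0.125) + (3)(0.075) + (5)(0.1) + (7)(0.375) + (8)(0.1) + (9)(0.225) = 6.3
E[N²] = (1)²(0.125) + (3)²(0.075) + (5)²(0.1) + (7)²(0.375) + (8)²(0.1) + (9)²(0.225) = 46.3
Var(N) = E[N²] − (E[N])² = 46.3 − (6.3)² = 6.61

6.61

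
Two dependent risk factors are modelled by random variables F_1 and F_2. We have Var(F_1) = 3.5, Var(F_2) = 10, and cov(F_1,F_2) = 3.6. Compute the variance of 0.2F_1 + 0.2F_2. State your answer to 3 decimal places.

0.828

Var(0.2F_1 + 0.2F_2) = (0.2)²·Var(F_1) + (0.2)²·Var(F_2) + 2·(0.2)·(0.2)·cov(F_1,F_2)
= 0.04·3.5 + 0.04·10 + 0.08·3.6 = 0.828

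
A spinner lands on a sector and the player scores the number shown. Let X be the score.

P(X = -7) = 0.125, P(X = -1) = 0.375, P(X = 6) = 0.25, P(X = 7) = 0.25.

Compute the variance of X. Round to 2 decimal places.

23.75

E[X] = (-7)(0.125) + (-1)(0.375) + (6)(0.25) + (7)(0.25) = 2
E[X²] = (-7)²(0.125) + (-1)²(0.375) + (6)²(0.25) + (7)²(0.25) = 27.75
V(X) = E[X²] − (E[X])² = 27.75 − (2)² = 23.75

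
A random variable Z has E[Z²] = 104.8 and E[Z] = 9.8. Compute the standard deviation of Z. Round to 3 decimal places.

Var(Z) = 104.8 − (9.8)² = 8.76
σ(Z) = √8.76 ≈ 2.960

2.960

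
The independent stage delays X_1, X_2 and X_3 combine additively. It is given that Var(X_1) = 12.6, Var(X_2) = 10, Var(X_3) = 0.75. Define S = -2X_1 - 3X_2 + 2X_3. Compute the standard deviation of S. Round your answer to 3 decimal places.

By independence, Var(S) = (-2)²Var(X_1) + (-3)²Var(X_2) + (2)²Var(X_3)
= (-2)²·12.6 + (-3)²·10 + (2)²·0.75 = 143.4
σ(S) = √143.4 ≈ 11.975

11.975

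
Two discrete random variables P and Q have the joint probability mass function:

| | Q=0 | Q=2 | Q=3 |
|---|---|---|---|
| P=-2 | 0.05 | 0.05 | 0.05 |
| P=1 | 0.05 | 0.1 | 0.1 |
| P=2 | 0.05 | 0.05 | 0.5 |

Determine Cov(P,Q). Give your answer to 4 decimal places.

E[P] = 1.15,  E[Q] = 2.35
E[PQ] = 3.2
Cov(P,Q) = E[PQ] − E[P]E[Q] = 3.2 − (1.15)(2.35) = 0.4975

0.4975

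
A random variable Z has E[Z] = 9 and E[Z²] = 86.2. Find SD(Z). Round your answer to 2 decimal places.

V(Z) = 86.2 − (9)² = 5.2
SD(Z) = √5.2 ≈ 2.28

2.28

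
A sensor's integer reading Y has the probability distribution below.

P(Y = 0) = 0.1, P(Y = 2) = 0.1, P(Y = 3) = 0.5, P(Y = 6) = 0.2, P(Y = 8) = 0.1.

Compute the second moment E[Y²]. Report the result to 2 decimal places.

18.50

E[Y²] = (0)²(0.1) + (2)²(0.1) + (3)²(0.5) + (6)²(0.2) + (8)²(0.1) = 18.5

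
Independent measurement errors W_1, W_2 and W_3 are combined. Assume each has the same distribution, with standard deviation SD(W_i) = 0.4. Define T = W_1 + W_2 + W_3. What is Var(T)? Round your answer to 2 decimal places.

0.48

Var(W_i) = (0.4)² = 0.16
By independence, Var(T) = (1)²Var(W_1) + (1)²Var(W_2) + (1)²Var(W_3)
= (1)²·0.16 + (1)²·0.16 + (1)²·0.16 = 0.48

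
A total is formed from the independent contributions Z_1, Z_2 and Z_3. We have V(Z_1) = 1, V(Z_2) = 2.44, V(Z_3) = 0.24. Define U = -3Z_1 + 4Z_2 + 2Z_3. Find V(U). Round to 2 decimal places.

49.00

By independence, V(U) = (-3)²V(Z_1) + (4)²V(Z_2) + (2)²V(Z_3)
= (-3)²·1 + (4)²·2.44 + (2)²·0.24 = 49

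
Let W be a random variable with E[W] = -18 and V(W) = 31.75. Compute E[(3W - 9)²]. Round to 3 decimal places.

4254.750

E[3W - 9] = 3·-18 − 9 = -63
V(3W - 9) = (3)²·31.75 = 285.75
E[(3W - 9)²] = V((3W - 9)) + (E[(3W - 9)])² = 285.75 + (-63)² = 4254.75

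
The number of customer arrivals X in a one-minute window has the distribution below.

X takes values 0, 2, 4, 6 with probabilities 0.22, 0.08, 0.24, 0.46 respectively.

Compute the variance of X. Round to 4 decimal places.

5.6656

E[X] = (0)(0.22) + (2)(0.08) + (4)(0.24) + (6)(0.46) = 3.88
E[X²] = (0)²(0.22) + (2)²(0.08) + (4)²(0.24) + (6)²(0.46) = 20.72
var(X) = E[X²] − (E[X])² = 20.72 − (3.88)² = 5.6656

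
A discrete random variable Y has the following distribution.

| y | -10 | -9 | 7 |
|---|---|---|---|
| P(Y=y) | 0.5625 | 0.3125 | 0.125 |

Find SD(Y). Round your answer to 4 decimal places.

5.5223

E[Y] = (-10)(0.5625) + (-9)(0.3125) + (7)(0.125) = -7.5625
E[Y²] = (-10)²(0.5625) + (-9)²(0.3125) + (7)²(0.125) = 87.6875
V(Y) = E[Y²] − (E[Y])² = 87.6875 − (-7.5625)² = 30.49609375
SD(Y) = √30.49609375 ≈ 5.5223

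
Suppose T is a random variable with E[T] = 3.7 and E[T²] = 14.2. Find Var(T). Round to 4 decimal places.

Var(T) = 14.2 − (3.7)² = 0.51

0.5100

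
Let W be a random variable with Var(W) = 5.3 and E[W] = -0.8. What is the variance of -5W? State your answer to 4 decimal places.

Var(-5W) = (-5)²·Var(W) = 25·5.3 = 132.5

132.5000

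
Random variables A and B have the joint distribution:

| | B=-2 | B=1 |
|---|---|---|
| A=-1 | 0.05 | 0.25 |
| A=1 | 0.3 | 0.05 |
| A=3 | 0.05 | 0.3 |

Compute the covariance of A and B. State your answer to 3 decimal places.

E[A] = 1.1,  E[B] = -0.2
E[AB] = -0.1
Cov(A,B) = E[AB] − E[A]E[B] = -0.1 − (1.1)(-0.2) = 0.12

0.120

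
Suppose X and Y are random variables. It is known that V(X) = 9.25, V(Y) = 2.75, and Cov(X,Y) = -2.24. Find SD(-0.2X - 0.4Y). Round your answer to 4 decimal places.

V(-0.2X - 0.4Y) = (-0.2)²·V(X) + (-0.4)²·V(Y) + 2·(-0.2)·(-0.4)·Cov(X,Y)
= 0.04·9.25 + 0.16·2.75 + 0.16·-2.24 = 0.4516
SD(-0.2X - 0.4Y) = √0.4516 ≈ 0.6720

0.6720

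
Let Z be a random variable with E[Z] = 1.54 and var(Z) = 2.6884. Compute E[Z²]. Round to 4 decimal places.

5.0600

E[Z²] = var(Z) + (E[Z])² = 2.6884 + (1.54)² = 5.06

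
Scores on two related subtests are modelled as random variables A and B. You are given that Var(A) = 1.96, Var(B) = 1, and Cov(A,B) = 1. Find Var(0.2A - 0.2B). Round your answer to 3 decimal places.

0.038

Var(0.2A - 0.2B) = (0.2)²·Var(A) + (-0.2)²·Var(B) + 2·(0.2)·(-0.2)·Cov(A,B)
= 0.04·1.96 + 0.04·1 + -0.08·1 = 0.0384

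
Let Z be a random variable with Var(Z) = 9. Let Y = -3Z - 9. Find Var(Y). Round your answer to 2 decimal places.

81.00

Var(-3Z - 9) = (-3)²·Var(Z) = 9·9 = 81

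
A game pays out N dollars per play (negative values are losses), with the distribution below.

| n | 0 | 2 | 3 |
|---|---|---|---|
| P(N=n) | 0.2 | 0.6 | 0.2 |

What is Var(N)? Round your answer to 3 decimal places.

E[N] = (0)(0.2) + (2)(0.6) + (3)(0.2) = 1.8
E[N²] = (0)²(0.2) + (2)²(0.6) + (3)²(0.2) = 4.2
Var(N) = E[N²] − (E[N])² = 4.2 − (1.8)² = 0.96

0.960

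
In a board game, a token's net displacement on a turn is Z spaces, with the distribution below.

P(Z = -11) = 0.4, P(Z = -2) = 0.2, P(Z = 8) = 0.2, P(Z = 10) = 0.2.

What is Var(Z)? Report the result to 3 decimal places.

E[Z] = (-11)(0.4) + (-2)(0.2) + (8)(0.2) + (10)(0.2) = -1.2
E[Z²] = (-11)²(0.4) + (-2)²(0.2) + (8)²(0.2) + (10)²(0.2) = 82
Var(Z) = E[Z²] − (E[Z])² = 82 − (-1.2)² = 80.56

80.560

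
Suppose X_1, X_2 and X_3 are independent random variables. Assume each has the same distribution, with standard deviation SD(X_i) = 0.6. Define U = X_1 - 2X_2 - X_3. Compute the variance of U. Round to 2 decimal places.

2.16

Var(X_i) = (0.6)² = 0.36
By independence, Var(U) = (1)²Var(X_1) + (-2)²Var(X_2) + (-1)²Var(X_3)
= (1)²·0.36 + (-2)²·0.36 + (-1)²·0.36 = 2.16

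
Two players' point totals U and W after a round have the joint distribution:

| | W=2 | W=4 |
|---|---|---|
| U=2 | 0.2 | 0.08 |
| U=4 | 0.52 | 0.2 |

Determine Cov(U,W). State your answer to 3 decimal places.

-0.006

E[U] = 3.44,  E[W] = 2.56
E[UW] = 8.8
Cov(U,W) = E[UW] − E[U]E[W] = 8.8 − (3.44)(2.56) = -0.0064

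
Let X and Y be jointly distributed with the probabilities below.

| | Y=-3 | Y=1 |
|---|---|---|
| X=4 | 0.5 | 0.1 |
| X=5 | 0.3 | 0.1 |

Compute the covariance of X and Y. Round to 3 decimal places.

0.080

E[X] = 4.4,  E[Y] = -2.2
E[XY] = -9.6
cov(X,Y) = E[XY] − E[X]E[Y] = -9.6 − (4.4)(-2.2) = 0.08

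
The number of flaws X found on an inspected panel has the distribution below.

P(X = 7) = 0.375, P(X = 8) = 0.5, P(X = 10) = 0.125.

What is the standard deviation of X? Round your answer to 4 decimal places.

E[X] = (7)(0.375) + (8)(0.5) + (10)(0.125) = 7.875
E[X²] = (7)²(0.375) + (8)²(0.5) + (10)²(0.125) = 62.875
var(X) = E[X²] − (E[X])² = 62.875 − (7.875)² = 0.859375
SD(X) = √0.859375 ≈ 0.9270

0.9270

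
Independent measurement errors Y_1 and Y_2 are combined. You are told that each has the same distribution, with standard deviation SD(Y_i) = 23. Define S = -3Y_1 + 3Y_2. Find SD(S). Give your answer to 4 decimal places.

V(Y_i) = (23)² = 529
By independence, V(S) = (-3)²V(Y_1) + (3)²V(Y_2)
= (-3)²·529 + (3)²·529 = 9522
SD(S) = √9522 ≈ 97.5807

97.5807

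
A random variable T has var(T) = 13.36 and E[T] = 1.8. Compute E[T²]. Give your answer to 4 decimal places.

16.6000

E[T²] = var(T) + (E[T])² = 13.36 + (1.8)² = 16.6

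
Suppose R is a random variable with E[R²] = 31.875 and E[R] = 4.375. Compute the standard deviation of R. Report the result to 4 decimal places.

Var(R) = 31.875 − (4.375)² = 12.734375
SD(R) = √12.734375 ≈ 3.5685

3.5685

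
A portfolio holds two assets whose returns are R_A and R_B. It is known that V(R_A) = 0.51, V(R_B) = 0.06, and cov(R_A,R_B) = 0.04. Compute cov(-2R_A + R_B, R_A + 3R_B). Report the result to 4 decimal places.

cov(-2R_A + R_B, R_A + 3R_B) = (-2)(1)V(R_A) + (1)(3)V(R_B) + [(-2)(3) + (1)(1)]cov(R_A,R_B)
= -2·0.51 + 3·0.06 + -5·0.04 = -1.04

-1.0400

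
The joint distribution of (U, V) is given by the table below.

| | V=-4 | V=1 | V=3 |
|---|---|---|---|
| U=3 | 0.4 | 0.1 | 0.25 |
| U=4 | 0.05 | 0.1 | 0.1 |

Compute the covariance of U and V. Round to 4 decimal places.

0.3375

E[U] = 3.25,  E[V] = -0.55
E[UV] = -1.45
Cov(U,V) = E[UV] − E[U]E[V] = -1.45 − (3.25)(-0.55) = 0.3375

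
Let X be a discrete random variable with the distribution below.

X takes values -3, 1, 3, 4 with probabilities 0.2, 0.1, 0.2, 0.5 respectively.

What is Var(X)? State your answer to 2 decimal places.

E[X] = (-3)(0.2) + (1)(0.1) + (3)(0.2) + (4)(0.5) = 2.1
E[X²] = (-3)²(0.2) + (1)²(0.1) + (3)²(0.2) + (4)²(0.5) = 11.7
Var(X) = E[X²] − (E[X])² = 11.7 − (2.1)² = 7.29

7.29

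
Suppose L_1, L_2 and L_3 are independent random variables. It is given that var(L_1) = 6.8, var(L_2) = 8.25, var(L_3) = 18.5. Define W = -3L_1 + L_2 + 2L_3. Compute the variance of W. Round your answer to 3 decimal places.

143.450

By independence, var(W) = (-3)²var(L_1) + (1)²var(L_2) + (2)²var(L_3)
= (-3)²·6.8 + (1)²·8.25 + (2)²·18.5 = 143.45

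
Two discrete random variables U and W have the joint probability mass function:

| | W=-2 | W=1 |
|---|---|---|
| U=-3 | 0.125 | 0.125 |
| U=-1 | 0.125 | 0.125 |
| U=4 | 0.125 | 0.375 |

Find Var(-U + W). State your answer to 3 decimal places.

E[U] = 1,  E[W] = -0.125,  E[UW] = 1
Var(U) = 10.5 − (1)² = 9.5;  Var(W) = 2.125 − (-0.125)² = 2.109375
Cov(U,W) = 1 − (1)(-0.125) = 1.125
Var(-U + W) = (-1)²·9.5 + (1)²·2.109375 + 2·(-1)·(1)·1.125 = 9.359375

9.359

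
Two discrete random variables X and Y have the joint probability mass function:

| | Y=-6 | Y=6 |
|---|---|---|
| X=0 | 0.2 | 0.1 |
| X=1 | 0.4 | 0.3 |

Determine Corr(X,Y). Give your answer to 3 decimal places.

E[X] = 0.7,  E[Y] = -1.2
E[XY] = -0.6
Cov(X,Y) = E[XY] − E[X]E[Y] = -0.6 − (0.7)(-1.2) = 0.24
V(X) = 0.21,  V(Y) = 34.56
ρ = 0.24 / √(0.21·34.56) ≈ 0.089

0.089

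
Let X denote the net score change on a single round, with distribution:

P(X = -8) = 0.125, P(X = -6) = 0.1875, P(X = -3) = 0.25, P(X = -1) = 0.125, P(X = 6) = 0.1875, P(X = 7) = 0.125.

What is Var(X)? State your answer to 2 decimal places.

29.00

E[X] = (-8)(0.125) + (-6)(0.1875) + (-3)(0.25) + (-1)(0.125) + (6)(0.1875) + (7)(0.125) = -1
E[X²] = (-8)²(0.125) + (-6)²(0.1875) + (-3)²(0.25) + (-1)²(0.125) + (6)²(0.1875) + (7)²(0.125) = 30
Var(X) = E[X²] − (E[X])² = 30 − (-1)² = 29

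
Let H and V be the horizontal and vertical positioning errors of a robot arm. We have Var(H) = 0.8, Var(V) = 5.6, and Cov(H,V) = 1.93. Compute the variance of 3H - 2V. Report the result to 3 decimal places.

6.440

Var(3H - 2V) = (3)²·Var(H) + (-2)²·Var(V) + 2·(3)·(-2)·Cov(H,V)
= 9·0.8 + 4·5.6 + -12·1.93 = 6.44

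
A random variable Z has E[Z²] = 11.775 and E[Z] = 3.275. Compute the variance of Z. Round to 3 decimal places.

1.049

Var(Z) = 11.775 − (3.275)² = 1.049375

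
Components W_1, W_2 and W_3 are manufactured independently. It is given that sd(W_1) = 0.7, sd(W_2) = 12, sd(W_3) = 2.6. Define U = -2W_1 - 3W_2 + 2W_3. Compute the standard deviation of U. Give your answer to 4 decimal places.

Var(W_1) = 0.49, Var(W_2) = 144, Var(W_3) = 6.76
By independence, Var(U) = (-2)²Var(W_1) + (-3)²Var(W_2) + (2)²Var(W_3)
= (-2)²·0.49 + (-3)²·144 + (2)²·6.76 = 1325
sd(U) = √1325 ≈ 36.4005

36.4005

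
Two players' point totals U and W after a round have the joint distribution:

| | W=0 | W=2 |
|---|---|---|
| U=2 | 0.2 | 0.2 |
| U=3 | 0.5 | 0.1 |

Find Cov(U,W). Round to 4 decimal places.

E[U] = 2.6,  E[W] = 0.6
E[UW] = 1.4
Cov(U,W) = E[UW] − E[U]E[W] = 1.4 − (2.6)(0.6) = -0.16

-0.1600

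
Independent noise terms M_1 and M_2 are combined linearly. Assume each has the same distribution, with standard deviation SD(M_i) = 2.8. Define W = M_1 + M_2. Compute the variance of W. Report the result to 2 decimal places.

Var(M_i) = (2.8)² = 7.84
By independence, Var(W) = (1)²Var(M_1) + (1)²Var(M_2)
= (1)²·7.84 + (1)²·7.84 = 15.68

15.68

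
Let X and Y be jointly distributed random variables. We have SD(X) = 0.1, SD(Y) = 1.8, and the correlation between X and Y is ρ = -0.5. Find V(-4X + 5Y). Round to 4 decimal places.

V(X) = (0.1)² = 0.01;  V(Y) = (1.8)² = 3.24
Cov(X,Y) = ρ·SD(X)·SD(Y) = -0.5·0.1·1.8 = -0.09
V(-4X + 5Y) = (-4)²·V(X) + (5)²·V(Y) + 2·(-4)·(5)·Cov(X,Y)
= 16·0.01 + 25·3.24 + -40·-0.09 = 84.76

84.7600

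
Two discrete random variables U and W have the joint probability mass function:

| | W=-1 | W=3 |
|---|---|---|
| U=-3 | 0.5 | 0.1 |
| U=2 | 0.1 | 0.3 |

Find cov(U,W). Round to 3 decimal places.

E[U] = -1,  E[W] = 0.6
E[UW] = 2.2
cov(U,W) = E[UW] − E[U]E[W] = 2.2 − (-1)(0.6) = 2.8

2.800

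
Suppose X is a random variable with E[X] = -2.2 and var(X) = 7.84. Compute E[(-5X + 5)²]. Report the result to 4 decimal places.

452.0000

E[-5X + 5] = -5·-2.2 + 5 = 16
var(-5X + 5) = (-5)²·7.84 = 196
E[(-5X + 5)²] = var((-5X + 5)) + (E[(-5X + 5)])² = 196 + (16)² = 452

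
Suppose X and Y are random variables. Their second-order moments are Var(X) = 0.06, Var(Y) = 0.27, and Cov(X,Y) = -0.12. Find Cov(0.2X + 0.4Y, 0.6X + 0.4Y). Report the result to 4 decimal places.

Cov(0.2X + 0.4Y, 0.6X + 0.4Y) = (0.2)(0.6)Var(X) + (0.4)(0.4)Var(Y) + [(0.2)(0.4) + (0.4)(0.6)]Cov(X,Y)
= 0.12·0.06 + 0.16·0.27 + 0.32·-0.12 = 0.012

0.0120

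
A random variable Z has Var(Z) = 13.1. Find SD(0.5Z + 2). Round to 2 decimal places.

1.81

Var(0.5Z + 2) = (0.5)²·13.1 = 3.275
SD(0.5Z + 2) = √3.275 ≈ 1.81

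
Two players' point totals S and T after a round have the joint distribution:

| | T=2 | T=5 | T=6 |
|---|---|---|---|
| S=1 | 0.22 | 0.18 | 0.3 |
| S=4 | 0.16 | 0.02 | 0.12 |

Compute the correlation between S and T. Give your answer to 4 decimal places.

E[S] = 1.9,  E[T] = 4.28
E[ST] = 7.7
Cov(S,T) = E[ST] − E[S]E[T] = 7.7 − (1.9)(4.28) = -0.432
var(S) = 1.89,  var(T) = 3.3216
ρ = -0.432 / √(1.89·3.3216) ≈ -0.1724

-0.1724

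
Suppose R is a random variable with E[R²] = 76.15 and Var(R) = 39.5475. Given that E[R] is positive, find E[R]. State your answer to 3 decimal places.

6.050

(E[R])² = E[R²] − Var(R) = 76.15 − 39.5475 = 36.6025
E[R] = √36.6025 = 6.05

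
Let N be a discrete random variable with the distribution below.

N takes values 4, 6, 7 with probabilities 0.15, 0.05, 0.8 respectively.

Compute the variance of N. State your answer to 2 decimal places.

1.15

E[N] = (4)(0.15) + (6)(0.05) + (7)(0.8) = 6.5
E[N²] = (4)²(0.15) + (6)²(0.05) + (7)²(0.8) = 43.4
Var(N) = E[N²] − (E[N])² = 43.4 − (6.5)² = 1.15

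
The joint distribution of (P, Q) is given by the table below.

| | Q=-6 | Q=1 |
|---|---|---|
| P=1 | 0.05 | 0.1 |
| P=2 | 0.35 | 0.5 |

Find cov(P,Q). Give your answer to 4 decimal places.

E[P] = 1.85,  E[Q] = -1.8
E[PQ] = -3.4
cov(P,Q) = E[PQ] − E[P]E[Q] = -3.4 − (1.85)(-1.8) = -0.07

-0.0700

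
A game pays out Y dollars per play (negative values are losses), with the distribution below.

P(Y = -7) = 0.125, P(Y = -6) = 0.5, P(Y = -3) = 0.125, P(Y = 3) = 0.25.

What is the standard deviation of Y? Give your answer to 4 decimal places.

3.9051

E[Y] = (-7)(0.125) + (-6)(0.5) + (-3)(0.125) + (3)(0.25) = -3.5
E[Y²] = (-7)²(0.125) + (-6)²(0.5) + (-3)²(0.125) + (3)²(0.25) = 27.5
Var(Y) = E[Y²] − (E[Y])² = 27.5 − (-3.5)² = 15.25
σ(Y) = √15.25 ≈ 3.9051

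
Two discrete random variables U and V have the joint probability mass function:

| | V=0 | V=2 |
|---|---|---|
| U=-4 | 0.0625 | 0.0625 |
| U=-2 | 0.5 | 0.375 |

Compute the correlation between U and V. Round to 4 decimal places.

E[U] = -2.25,  E[V] = 0.875
E[UV] = -2
Cov(U,V) = E[UV] − E[U]E[V] = -2 − (-2.25)(0.875) = -0.03125
Var(U) = 0.4375,  Var(V) = 0.984375
ρ = -0.03125 / √(0.4375·0.984375) ≈ -0.0476

-0.0476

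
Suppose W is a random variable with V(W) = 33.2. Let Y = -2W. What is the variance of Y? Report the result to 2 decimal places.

132.80

V(-2W) = (-2)²·V(W) = 4·33.2 = 132.8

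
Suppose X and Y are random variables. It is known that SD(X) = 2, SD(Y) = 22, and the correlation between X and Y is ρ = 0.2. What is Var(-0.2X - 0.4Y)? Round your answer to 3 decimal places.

Var(X) = (2)² = 4;  Var(Y) = (22)² = 484
cov(X,Y) = ρ·SD(X)·SD(Y) = 0.2·2·22 = 8.8
Var(-0.2X - 0.4Y) = (-0.2)²·Var(X) + (-0.4)²·Var(Y) + 2·(-0.2)·(-0.4)·cov(X,Y)
= 0.04·4 + 0.16·484 + 0.16·8.8 = 79.008

79.008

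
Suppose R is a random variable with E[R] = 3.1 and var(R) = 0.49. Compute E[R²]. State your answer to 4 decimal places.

10.1000

E[R²] = var(R) + (E[R])² = 0.49 + (3.1)² = 10.1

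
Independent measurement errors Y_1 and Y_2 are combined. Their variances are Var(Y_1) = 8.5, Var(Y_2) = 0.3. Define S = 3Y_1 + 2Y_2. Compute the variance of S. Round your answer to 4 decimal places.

77.7000

By independence, Var(S) = (3)²Var(Y_1) + (2)²Var(Y_2)
= (3)²·8.5 + (2)²·0.3 = 77.7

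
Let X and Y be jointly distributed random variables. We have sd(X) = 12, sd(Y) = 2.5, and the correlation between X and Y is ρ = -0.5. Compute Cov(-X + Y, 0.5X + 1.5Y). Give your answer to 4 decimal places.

var(X) = (12)² = 144;  var(Y) = (2.5)² = 6.25
Cov(X,Y) = ρ·sd(X)·sd(Y) = -0.5·12·2.5 = -15
Cov(-X + Y, 0.5X + 1.5Y) = (-1)(0.5)var(X) + (1)(1.5)var(Y) + [(-1)(1.5) + (1)(0.5)]Cov(X,Y)
= -0.5·144 + 1.5·6.25 + -1·-15 = -47.625

-47.6250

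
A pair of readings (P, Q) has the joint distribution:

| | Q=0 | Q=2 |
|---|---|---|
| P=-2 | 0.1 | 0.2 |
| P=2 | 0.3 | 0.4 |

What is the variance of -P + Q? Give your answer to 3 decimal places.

E[P] = 0.8,  E[Q] = 1.2,  E[PQ] = 0.8
Var(P) = 4 − (0.8)² = 3.36;  Var(Q) = 2.4 − (1.2)² = 0.96
cov(P,Q) = 0.8 − (0.8)(1.2) = -0.16
Var(-P + Q) = (-1)²·3.36 + (1)²·0.96 + 2·(-1)·(1)·-0.16 = 4.64

4.640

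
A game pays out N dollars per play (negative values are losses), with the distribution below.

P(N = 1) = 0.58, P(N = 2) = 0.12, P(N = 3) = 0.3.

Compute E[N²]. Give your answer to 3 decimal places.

3.760

E[N²] = (1)²(0.58) + (2)²(0.12) + (3)²(0.3) = 3.76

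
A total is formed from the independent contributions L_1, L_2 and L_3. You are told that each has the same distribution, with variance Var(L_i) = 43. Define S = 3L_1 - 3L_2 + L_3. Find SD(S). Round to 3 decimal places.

28.583

By independence, Var(S) = (3)²Var(L_1) + (-3)²Var(L_2) + (1)²Var(L_3)
= (3)²·43 + (-3)²·43 + (1)²·43 = 817
SD(S) = √817 ≈ 28.583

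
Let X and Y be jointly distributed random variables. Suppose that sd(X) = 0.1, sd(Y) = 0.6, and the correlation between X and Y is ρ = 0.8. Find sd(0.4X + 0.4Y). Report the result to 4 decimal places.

0.2731

Var(X) = (0.1)² = 0.01;  Var(Y) = (0.6)² = 0.36
Cov(X,Y) = ρ·sd(X)·sd(Y) = 0.8·0.1·0.6 = 0.048
Var(0.4X + 0.4Y) = (0.4)²·Var(X) + (0.4)²·Var(Y) + 2·(0.4)·(0.4)·Cov(X,Y)
= 0.16·0.01 + 0.16·0.36 + 0.32·0.048 = 0.07456
sd(0.4X + 0.4Y) = √0.07456 ≈ 0.2731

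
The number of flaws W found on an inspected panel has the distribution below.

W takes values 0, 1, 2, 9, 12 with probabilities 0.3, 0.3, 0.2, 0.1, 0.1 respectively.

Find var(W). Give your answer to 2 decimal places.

15.76

E[W] = (0)(0.3) + (1)(0.3) + (2)(0.2) + (9)(0.1) + (12)(0.1) = 2.8
E[W²] = (0)²(0.3) + (1)²(0.3) + (2)²(0.2) + (9)²(0.1) + (12)²(0.1) = 23.6
var(W) = E[W²] − (E[W])² = 23.6 − (2.8)² = 15.76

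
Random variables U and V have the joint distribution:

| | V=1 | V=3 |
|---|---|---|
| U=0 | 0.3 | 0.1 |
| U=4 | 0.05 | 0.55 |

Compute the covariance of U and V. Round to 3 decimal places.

1.280

E[U] = 2.4,  E[V] = 2.3
E[UV] = 6.8
cov(U,V) = E[UV] − E[U]E[V] = 6.8 − (2.4)(2.3) = 1.28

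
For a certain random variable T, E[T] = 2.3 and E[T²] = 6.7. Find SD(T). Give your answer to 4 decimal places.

1.1874

Var(T) = 6.7 − (2.3)² = 1.41
SD(T) = √1.41 ≈ 1.1874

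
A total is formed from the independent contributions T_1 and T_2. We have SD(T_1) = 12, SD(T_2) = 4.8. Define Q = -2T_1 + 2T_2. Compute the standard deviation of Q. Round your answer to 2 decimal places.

25.85

Var(T_1) = 144, Var(T_2) = 23.04
By independence, Var(Q) = (-2)²Var(T_1) + (2)²Var(T_2)
= (-2)²·144 + (2)²·23.04 = 668.16
SD(Q) = √668.16 ≈ 25.85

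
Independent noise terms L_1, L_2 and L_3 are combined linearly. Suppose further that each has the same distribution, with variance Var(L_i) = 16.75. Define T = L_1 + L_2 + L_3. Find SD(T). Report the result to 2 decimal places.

7.09

By independence, Var(T) = (1)²Var(L_1) + (1)²Var(L_2) + (1)²Var(L_3)
= (1)²·16.75 + (1)²·16.75 + (1)²·16.75 = 50.25
SD(T) = √50.25 ≈ 7.09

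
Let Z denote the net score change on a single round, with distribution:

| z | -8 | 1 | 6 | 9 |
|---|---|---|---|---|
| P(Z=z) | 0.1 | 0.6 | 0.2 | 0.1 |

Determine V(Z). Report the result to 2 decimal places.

E[Z] = (-8)(0.1) + (1)(0.6) + (6)(0.2) + (9)(0.1) = 1.9
E[Z²] = (-8)²(0.1) + (1)²(0.6) + (6)²(0.2) + (9)²(0.1) = 22.3
V(Z) = E[Z²] − (E[Z])² = 22.3 − (1.9)² = 18.69

18.69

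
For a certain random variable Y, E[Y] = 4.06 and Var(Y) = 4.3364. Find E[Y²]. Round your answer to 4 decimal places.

20.8200

E[Y²] = Var(Y) + (E[Y])² = 4.3364 + (4.06)² = 20.82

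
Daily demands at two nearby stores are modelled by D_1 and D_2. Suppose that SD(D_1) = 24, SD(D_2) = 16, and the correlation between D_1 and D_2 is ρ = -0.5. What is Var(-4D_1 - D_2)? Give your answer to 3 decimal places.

7936.000

Var(D_1) = (24)² = 576;  Var(D_2) = (16)² = 256
Cov(D_1,D_2) = ρ·SD(D_1)·SD(D_2) = -0.5·24·16 = -192
Var(-4D_1 - D_2) = (-4)²·Var(D_1) + (-1)²·Var(D_2) + 2·(-4)·(-1)·Cov(D_1,D_2)
= 16·576 + 1·256 + 8·-192 = 7936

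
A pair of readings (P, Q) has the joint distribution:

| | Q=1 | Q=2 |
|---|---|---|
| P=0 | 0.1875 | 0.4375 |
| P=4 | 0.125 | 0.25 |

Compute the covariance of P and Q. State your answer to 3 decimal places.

-0.031

E[P] = 1.5,  E[Q] = 1.6875
E[PQ] = 2.5
Cov(P,Q) = E[PQ] − E[P]E[Q] = 2.5 − (1.5)(1.6875) = -0.03125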